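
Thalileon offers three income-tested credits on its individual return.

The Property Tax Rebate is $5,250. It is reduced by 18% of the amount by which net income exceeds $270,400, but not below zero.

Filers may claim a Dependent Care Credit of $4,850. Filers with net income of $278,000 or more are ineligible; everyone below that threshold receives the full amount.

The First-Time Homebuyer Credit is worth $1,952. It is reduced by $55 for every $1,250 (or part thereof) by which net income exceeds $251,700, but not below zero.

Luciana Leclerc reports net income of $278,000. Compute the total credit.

Property Tax Rebate: 18% of the $7,600 excess over $270,400 is $1,368; credit = $5,250 − $1,368 = $3,882.
Dependent Care Credit: $278,000 meets or exceeds the $278,000 cutoff, so the credit is $0.
First-Time Homebuyer Credit: income exceeds $251,700 by $26,300, which is 22 full-or-partial $1,250 increments; reduction = 22 × $55 = $1,210, leaving $742.
Total: $3,882 + $0 + $742 = $4,624.

$4,624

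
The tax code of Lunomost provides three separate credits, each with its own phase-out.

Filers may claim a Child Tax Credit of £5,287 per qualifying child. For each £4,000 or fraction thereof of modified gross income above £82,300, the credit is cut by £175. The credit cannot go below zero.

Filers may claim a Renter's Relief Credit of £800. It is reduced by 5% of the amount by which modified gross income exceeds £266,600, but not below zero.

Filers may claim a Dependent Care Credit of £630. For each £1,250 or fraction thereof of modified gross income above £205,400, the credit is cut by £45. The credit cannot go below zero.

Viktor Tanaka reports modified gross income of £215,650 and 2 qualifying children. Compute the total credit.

Child Tax Credit: base = 2 × £5,287 = £10,574. income exceeds £82,300 by £133,350, which is 34 full-or-partial £4,000 increments; reduction = 34 × £175 = £5,950, leaving £4,624.
Renter's Relief Credit: £215,650 is at or below the £266,600 threshold, so the full £800 applies.
Dependent Care Credit: income exceeds £205,400 by £10,250, which is 9 full-or-partial £1,250 increments; reduction = 9 × £45 = £405, leaving £225.
Total: £4,624 + £800 + £225 = £5,649.

£5,649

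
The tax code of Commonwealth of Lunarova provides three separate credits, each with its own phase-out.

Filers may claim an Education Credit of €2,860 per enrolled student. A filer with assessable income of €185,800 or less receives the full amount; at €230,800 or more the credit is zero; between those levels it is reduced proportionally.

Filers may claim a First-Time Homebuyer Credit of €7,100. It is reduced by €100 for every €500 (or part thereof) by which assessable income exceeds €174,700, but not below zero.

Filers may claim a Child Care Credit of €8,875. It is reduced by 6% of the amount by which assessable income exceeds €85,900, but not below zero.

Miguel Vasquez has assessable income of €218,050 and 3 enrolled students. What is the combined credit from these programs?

€3,377

Education Credit: base = 3 × €2,860 = €8,580. €218,050 is €32,250 into a €45,000 phase-out range, leaving 12,750/45,000 of the credit: €8,580 × 12,750/45,000 = €2,431.
First-Time Homebuyer Credit: income exceeds €174,700 by €43,350 → 87 increments × €100 = €8,700 ≥ base, so the credit is €0.
Child Care Credit: 6% of the €132,150 excess over €85,900 is €7,929; credit = €8,875 − €7,929 = €946.
Total: €2,431 + €0 + €946 = €3,377.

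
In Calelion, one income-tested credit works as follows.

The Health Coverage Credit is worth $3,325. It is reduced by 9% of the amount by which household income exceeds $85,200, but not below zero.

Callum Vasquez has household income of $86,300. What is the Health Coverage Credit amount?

$3,226

Health Coverage Credit: 9% of the $1,100 excess over $85,200 is $99; credit = $3,325 − $99 = $3,226.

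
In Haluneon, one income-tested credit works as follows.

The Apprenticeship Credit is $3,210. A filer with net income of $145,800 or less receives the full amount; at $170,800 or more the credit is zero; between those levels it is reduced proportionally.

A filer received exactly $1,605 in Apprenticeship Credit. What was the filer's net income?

$1,605 is 1,605/3,210 of the full $3,210, so 1,605/3,210 of the $25,000 range has been used: income = $145,800 + $25,000 × 1,605/3,210 = $158,300.

$158,300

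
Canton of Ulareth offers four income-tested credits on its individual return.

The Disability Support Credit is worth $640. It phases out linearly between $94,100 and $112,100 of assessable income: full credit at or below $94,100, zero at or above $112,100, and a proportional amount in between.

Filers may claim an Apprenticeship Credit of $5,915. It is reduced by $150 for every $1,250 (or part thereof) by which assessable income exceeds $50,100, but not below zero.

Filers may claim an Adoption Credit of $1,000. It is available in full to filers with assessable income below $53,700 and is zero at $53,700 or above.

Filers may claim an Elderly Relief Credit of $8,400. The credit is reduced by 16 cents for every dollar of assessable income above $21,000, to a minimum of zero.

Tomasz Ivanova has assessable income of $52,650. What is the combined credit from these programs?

Disability Support Credit: $52,650 is at or below the $94,100 threshold, so the full $640 applies.
Apprenticeship Credit: income exceeds $50,100 by $2,550, which is 3 full-or-partial $1,250 increments; reduction = 3 × $150 = $450, leaving $5,465.
Adoption Credit: $52,650 is below the $53,700 cutoff, so the full $1,000 applies.
Elderly Relief Credit: 16% of the $31,650 excess over $21,000 is $5,064; credit = $8,400 − $5,064 = $3,336.
Total: $640 + $5,465 + $1,000 + $3,336 = $10,441.

$10,441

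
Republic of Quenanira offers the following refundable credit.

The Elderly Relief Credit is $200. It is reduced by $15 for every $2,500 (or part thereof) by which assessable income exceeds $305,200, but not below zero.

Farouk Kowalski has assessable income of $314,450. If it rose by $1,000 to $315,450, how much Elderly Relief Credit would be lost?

$15

At $314,450 — income exceeds $305,200 by $9,250, which is 4 full-or-partial $2,500 increments; reduction = 4 × $15 = $60, leaving $140.
At $315,450 — income exceeds $305,200 by $10,250, which is 5 full-or-partial $2,500 increments; reduction = 5 × $15 = $75, leaving $125.
Lost: $140 − $125 = $15.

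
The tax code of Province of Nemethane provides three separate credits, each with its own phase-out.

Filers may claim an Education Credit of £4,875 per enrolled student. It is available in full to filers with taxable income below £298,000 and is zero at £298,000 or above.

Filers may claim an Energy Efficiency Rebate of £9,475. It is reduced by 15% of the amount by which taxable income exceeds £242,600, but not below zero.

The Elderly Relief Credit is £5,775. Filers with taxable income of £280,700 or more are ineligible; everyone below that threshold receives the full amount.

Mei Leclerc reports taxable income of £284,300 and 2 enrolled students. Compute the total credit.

Education Credit: base = 2 × £4,875 = £9,750. £284,300 is below the £298,000 cutoff, so the full £9,750 applies.
Energy Efficiency Rebate: 15% of the £41,700 excess over £242,600 is £6,255; credit = £9,475 − £6,255 = £3,220.
Elderly Relief Credit: £284,300 meets or exceeds the £280,700 cutoff, so the credit is £0.
Total: £9,750 + £3,220 + £0 = £12,970.

£12,970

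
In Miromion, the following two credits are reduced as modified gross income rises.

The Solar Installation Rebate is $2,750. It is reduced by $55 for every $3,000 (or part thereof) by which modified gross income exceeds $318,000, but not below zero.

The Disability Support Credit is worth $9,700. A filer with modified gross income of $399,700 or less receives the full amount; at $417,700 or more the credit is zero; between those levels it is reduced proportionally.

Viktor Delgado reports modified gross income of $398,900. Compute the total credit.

$10,965

Solar Installation Rebate: income exceeds $318,000 by $80,900, which is 27 full-or-partial $3,000 increments; reduction = 27 × $55 = $1,485, leaving $1,265.
Disability Support Credit: $398,900 is at or below the $399,700 threshold, so the full $9,700 applies.
Total: $1,265 + $9,700 = $10,965.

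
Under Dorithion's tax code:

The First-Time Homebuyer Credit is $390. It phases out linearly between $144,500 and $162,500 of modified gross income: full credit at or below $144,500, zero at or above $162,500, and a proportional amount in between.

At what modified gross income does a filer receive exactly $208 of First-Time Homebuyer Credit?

$208 is 208/390 of the full $390, so 182/390 of the $18,000 range has been used: income = $144,500 + $18,000 × 182/390 = $152,900.

$152,900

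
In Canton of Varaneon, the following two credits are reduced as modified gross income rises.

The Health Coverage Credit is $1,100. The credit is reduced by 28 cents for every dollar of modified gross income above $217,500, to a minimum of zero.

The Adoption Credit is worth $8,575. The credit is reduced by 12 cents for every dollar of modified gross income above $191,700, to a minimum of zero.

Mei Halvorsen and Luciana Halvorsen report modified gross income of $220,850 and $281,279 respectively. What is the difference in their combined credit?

Mei ($220,850): Health Coverage Credit: 28% of the $3,350 excess over $217,500 is $938; credit = $1,100 − $938 = $162. Adoption Credit: 12% of the $29,150 excess over $191,700 is $3,498; credit = $8,575 − $3,498 = $5,077. total $162 + $5,077 = $5,239
Luciana ($281,279): Health Coverage Credit: 28% of the $63,779 excess over $217,500 is $17,858.12 ≥ base, so the credit is $0. Adoption Credit: 12% of the $89,579 excess over $191,700 is $10,749.48 ≥ base, so the credit is $0. total $0 + $0 = $0
Difference: |$5,239 − $0| = $5,239.

$5,239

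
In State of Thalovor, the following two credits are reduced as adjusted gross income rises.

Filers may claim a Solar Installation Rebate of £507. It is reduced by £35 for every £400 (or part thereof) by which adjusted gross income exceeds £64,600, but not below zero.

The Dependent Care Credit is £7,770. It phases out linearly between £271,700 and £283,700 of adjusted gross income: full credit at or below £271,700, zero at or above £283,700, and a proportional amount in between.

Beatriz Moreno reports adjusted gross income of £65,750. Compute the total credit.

£8,172

Solar Installation Rebate: income exceeds £64,600 by £1,150, which is 3 full-or-partial £400 increments; reduction = 3 × £35 = £105, leaving £402.
Dependent Care Credit: £65,750 is at or below the £271,700 threshold, so the full £7,770 applies.
Total: £402 + £7,770 = £8,172.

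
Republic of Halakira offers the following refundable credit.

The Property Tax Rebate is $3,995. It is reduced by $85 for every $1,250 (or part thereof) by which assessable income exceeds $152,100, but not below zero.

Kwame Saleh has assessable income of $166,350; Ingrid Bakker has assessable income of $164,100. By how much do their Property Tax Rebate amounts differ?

$170

Kwame ($166,350): Property Tax Rebate: income exceeds $152,100 by $14,250, which is 12 full-or-partial $1,250 increments; reduction = 12 × $85 = $1,020, leaving $2,975.
Ingrid ($164,100): Property Tax Rebate: income exceeds $152,100 by $12,000, which is 10 full-or-partial $1,250 increments; reduction = 10 × $85 = $850, leaving $3,145.
Difference: |$2,975 − $3,145| = $170.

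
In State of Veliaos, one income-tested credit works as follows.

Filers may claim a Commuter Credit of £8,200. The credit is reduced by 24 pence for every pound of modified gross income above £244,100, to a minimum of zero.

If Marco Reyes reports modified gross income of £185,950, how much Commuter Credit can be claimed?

£8,200

Commuter Credit: £185,950 is at or below the £244,100 threshold, so the full £8,200 applies.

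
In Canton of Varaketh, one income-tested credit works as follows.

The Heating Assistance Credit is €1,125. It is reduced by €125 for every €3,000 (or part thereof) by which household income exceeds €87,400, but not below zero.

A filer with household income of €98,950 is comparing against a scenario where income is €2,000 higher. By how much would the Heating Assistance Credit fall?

At €98,950 — income exceeds €87,400 by €11,550, which is 4 full-or-partial €3,000 increments; reduction = 4 × €125 = €500, leaving €625.
At €100,950 — income exceeds €87,400 by €13,550, which is 5 full-or-partial €3,000 increments; reduction = 5 × €125 = €625, leaving €500.
Lost: €625 − €500 = €125.

€125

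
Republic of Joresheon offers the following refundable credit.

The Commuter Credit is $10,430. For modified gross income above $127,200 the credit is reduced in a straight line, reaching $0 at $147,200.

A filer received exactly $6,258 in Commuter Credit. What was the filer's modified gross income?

$6,258 is 6,258/10,430 of the full $10,430, so 4,172/10,430 of the $20,000 range has been used: income = $127,200 + $20,000 × 4,172/10,430 = $135,200.

$135,200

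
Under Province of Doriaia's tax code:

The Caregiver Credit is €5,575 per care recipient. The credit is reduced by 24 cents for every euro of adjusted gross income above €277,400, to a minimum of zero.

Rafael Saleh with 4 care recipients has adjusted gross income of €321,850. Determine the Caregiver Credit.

€11,632

Caregiver Credit: base = 4 × €5,575 = €22,300. 24% of the €44,450 excess over €277,400 is €10,668; credit = €22,300 − €10,668 = €11,632.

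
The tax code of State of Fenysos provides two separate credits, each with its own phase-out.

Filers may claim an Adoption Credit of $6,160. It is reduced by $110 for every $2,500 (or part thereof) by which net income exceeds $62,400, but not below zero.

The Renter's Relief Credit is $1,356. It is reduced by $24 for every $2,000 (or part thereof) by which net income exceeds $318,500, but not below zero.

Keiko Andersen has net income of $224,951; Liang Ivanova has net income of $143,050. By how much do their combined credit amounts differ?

Keiko ($224,951): Adoption Credit: income exceeds $62,400 by $162,551 → 66 increments × $110 = $7,260 ≥ base, so the credit is $0. Renter's Relief Credit: $224,951 is at or below the $318,500 threshold, so the full $1,356 applies. total $0 + $1,356 = $1,356
Liang ($143,050): Adoption Credit: income exceeds $62,400 by $80,650, which is 33 full-or-partial $2,500 increments; reduction = 33 × $110 = $3,630, leaving $2,530. Renter's Relief Credit: $143,050 is at or below the $318,500 threshold, so the full $1,356 applies. total $2,530 + $1,356 = $3,886
Difference: |$1,356 − $3,886| = $2,530.

$2,530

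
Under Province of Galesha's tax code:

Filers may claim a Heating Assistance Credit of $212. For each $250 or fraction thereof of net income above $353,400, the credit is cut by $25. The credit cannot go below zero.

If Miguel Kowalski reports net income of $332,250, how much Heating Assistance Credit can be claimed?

$212

Heating Assistance Credit: $332,250 is at or below the $353,400 threshold, so the full $212 applies.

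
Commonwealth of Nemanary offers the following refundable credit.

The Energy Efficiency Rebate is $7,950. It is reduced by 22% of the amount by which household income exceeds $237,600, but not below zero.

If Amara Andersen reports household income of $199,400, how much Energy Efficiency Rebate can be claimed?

$7,950

Energy Efficiency Rebate: $199,400 is at or below the $237,600 threshold, so the full $7,950 applies.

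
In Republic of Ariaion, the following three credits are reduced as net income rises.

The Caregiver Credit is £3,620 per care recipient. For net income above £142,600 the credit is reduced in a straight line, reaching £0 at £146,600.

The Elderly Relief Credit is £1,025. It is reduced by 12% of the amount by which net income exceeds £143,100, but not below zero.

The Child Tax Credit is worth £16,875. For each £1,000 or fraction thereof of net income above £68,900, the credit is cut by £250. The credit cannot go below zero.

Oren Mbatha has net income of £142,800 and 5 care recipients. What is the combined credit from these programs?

Caregiver Credit: base = 5 × £3,620 = £18,100. £142,800 is £200 into a £4,000 phase-out range, leaving 3,800/4,000 of the credit: £18,100 × 3,800/4,000 = £17,195.
Elderly Relief Credit: £142,800 is at or below the £143,100 threshold, so the full £1,025 applies.
Child Tax Credit: income exceeds £68,900 by £73,900 → 74 increments × £250 = £18,500 ≥ base, so the credit is £0.
Total: £17,195 + £1,025 + £0 = £18,220.

£18,220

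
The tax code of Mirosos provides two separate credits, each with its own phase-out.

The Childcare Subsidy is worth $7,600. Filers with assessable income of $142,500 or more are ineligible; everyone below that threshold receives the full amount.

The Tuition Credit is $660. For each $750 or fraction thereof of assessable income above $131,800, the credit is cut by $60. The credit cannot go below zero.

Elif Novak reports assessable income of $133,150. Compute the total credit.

$8,140

Childcare Subsidy: $133,150 is below the $142,500 cutoff, so the full $7,600 applies.
Tuition Credit: income exceeds $131,800 by $1,350, which is 2 full-or-partial $750 increments; reduction = 2 × $60 = $120, leaving $540.
Total: $7,600 + $540 = $8,140.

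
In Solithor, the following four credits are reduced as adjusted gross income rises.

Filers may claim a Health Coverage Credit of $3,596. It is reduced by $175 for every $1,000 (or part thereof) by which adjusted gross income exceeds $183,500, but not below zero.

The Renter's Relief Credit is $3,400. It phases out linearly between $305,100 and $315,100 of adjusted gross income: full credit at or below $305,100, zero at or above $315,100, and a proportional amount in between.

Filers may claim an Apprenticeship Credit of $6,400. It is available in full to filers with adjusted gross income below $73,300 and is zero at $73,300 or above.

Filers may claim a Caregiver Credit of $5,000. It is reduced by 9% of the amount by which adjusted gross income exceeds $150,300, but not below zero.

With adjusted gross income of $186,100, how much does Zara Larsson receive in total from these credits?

$8,249

Health Coverage Credit: income exceeds $183,500 by $2,600, which is 3 full-or-partial $1,000 increments; reduction = 3 × $175 = $525, leaving $3,071.
Renter's Relief Credit: $186,100 is at or below the $305,100 threshold, so the full $3,400 applies.
Apprenticeship Credit: $186,100 meets or exceeds the $73,300 cutoff, so the credit is $0.
Caregiver Credit: 9% of the $35,800 excess over $150,300 is $3,222; credit = $5,000 − $3,222 = $1,778.
Total: $3,071 + $3,400 + $0 + $1,778 = $8,249.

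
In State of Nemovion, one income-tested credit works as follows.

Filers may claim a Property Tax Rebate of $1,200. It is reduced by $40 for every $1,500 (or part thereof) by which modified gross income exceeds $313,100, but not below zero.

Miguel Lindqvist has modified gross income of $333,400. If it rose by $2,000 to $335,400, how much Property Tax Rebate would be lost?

At $333,400 — income exceeds $313,100 by $20,300, which is 14 full-or-partial $1,500 increments; reduction = 14 × $40 = $560, leaving $640.
At $335,400 — income exceeds $313,100 by $22,300, which is 15 full-or-partial $1,500 increments; reduction = 15 × $40 = $600, leaving $600.
Lost: $640 − $600 = $40.

$40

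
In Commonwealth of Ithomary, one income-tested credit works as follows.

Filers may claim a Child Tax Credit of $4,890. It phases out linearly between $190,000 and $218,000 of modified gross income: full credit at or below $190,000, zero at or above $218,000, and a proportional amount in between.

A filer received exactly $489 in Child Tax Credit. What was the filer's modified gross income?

$215,200

$489 is 489/4,890 of the full $4,890, so 4,401/4,890 of the $28,000 range has been used: income = $190,000 + $28,000 × 4,401/4,890 = $215,200.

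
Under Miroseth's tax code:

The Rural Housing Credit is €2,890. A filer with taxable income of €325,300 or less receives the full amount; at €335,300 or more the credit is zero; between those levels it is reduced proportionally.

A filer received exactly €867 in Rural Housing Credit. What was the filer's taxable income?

€867 is 867/2,890 of the full €2,890, so 2,023/2,890 of the €10,000 range has been used: income = €325,300 + €10,000 × 2,023/2,890 = €332,300.

€332,300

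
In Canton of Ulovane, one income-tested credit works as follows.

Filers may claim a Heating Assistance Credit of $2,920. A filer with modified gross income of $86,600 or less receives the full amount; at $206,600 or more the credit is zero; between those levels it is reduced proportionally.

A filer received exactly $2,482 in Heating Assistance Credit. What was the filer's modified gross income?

$2,482 is 2,482/2,920 of the full $2,920, so 438/2,920 of the $120,000 range has been used: income = $86,600 + $120,000 × 438/2,920 = $104,600.

$104,600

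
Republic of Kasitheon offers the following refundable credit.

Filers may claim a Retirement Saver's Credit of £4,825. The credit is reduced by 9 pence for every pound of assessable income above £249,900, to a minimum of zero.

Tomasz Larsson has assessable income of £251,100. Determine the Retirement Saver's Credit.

Retirement Saver's Credit: 9% of the £1,200 excess over £249,900 is £108; credit = £4,825 − £108 = £4,717.

£4,717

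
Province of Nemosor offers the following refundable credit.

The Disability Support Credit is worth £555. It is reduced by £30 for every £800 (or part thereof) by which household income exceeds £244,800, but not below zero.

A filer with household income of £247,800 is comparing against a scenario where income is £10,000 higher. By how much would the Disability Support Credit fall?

At £247,800 — income exceeds £244,800 by £3,000, which is 4 full-or-partial £800 increments; reduction = 4 × £30 = £120, leaving £435.
At £257,800 — income exceeds £244,800 by £13,000, which is 17 full-or-partial £800 increments; reduction = 17 × £30 = £510, leaving £45.
Lost: £435 − £45 = £390.

£390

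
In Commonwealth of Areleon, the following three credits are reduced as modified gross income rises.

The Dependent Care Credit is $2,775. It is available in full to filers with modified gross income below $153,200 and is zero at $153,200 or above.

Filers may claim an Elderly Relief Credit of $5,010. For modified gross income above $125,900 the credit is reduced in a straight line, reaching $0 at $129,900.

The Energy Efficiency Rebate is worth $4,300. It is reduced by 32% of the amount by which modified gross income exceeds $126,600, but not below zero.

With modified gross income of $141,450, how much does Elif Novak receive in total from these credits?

Dependent Care Credit: $141,450 is below the $153,200 cutoff, so the full $2,775 applies.
Elderly Relief Credit: $141,450 is at or above $129,900, so the credit is $0.
Energy Efficiency Rebate: 32% of the $14,850 excess over $126,600 is $4,752 ≥ base, so the credit is $0.
Total: $2,775 + $0 + $0 = $2,775.

$2,775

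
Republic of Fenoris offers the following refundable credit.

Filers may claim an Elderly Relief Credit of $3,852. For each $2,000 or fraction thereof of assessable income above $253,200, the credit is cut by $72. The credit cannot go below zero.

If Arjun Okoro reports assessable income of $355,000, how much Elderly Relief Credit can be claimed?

$180

Elderly Relief Credit: income exceeds $253,200 by $101,800, which is 51 full-or-partial $2,000 increments; reduction = 51 × $72 = $3,672, leaving $180.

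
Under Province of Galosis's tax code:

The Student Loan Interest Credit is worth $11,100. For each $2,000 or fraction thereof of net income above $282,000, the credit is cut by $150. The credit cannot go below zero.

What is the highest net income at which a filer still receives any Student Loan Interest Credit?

After 73 increments the reduction is 73 × $150 = $10,950, leaving $150; one more increment wipes it out. Increment 73 ends at excess 73 × $2,000 = $146,000, so the highest qualifying income is $282,000 + $146,000 = $428,000.

$428,000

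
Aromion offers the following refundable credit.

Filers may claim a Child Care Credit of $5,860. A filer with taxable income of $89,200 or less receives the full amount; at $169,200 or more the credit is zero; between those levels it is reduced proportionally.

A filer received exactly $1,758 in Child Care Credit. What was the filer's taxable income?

$1,758 is 1,758/5,860 of the full $5,860, so 4,102/5,860 of the $80,000 range has been used: income = $89,200 + $80,000 × 4,102/5,860 = $145,200.

$145,200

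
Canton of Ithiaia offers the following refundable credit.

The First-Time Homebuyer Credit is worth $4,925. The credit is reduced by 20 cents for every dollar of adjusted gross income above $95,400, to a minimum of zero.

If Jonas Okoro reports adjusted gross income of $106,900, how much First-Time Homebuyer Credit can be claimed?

First-Time Homebuyer Credit: 20% of the $11,500 excess over $95,400 is $2,300; credit = $4,925 − $2,300 = $2,625.

$2,625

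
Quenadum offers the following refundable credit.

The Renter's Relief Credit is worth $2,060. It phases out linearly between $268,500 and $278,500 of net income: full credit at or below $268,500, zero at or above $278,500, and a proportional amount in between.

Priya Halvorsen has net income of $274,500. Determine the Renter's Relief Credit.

$824

Renter's Relief Credit: $274,500 is $6,000 into a $10,000 phase-out range, leaving 4,000/10,000 of the credit: $2,060 × 4,000/10,000 = $824.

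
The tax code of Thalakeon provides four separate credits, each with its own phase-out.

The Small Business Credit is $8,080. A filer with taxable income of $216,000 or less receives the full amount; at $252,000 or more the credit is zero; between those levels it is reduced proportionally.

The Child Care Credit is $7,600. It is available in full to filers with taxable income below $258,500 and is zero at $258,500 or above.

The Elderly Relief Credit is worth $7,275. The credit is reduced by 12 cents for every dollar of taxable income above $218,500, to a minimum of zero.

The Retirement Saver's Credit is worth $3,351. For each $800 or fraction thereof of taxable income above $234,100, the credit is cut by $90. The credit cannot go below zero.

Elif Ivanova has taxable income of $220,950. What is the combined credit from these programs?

Small Business Credit: $220,950 is $4,950 into a $36,000 phase-out range, leaving 31,050/36,000 of the credit: $8,080 × 31,050/36,000 = $6,969.
Child Care Credit: $220,950 is below the $258,500 cutoff, so the full $7,600 applies.
Elderly Relief Credit: 12% of the $2,450 excess over $218,500 is $294; credit = $7,275 − $294 = $6,981.
Retirement Saver's Credit: $220,950 is at or below the $234,100 threshold, so the full $3,351 applies.
Total: $6,969 + $7,600 + $6,981 + $3,351 = $24,901.

$24,901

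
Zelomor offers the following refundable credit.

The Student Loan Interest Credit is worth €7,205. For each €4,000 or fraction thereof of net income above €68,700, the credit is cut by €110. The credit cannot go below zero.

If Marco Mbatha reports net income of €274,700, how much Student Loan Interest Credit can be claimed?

Student Loan Interest Credit: income exceeds €68,700 by €206,000, which is 52 full-or-partial €4,000 increments; reduction = 52 × €110 = €5,720, leaving €1,485.

€1,485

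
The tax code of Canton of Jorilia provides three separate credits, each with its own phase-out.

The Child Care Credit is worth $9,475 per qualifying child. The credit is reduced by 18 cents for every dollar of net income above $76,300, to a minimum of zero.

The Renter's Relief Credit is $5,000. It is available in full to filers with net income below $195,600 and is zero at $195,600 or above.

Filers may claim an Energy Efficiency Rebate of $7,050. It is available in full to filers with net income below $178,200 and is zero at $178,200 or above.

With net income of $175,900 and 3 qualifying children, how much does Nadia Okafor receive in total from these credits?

Child Care Credit: base = 3 × $9,475 = $28,425. 18% of the $99,600 excess over $76,300 is $17,928; credit = $28,425 − $17,928 = $10,497.
Renter's Relief Credit: $175,900 is below the $195,600 cutoff, so the full $5,000 applies.
Energy Efficiency Rebate: $175,900 is below the $178,200 cutoff, so the full $7,050 applies.
Total: $10,497 + $5,000 + $7,050 = $22,547.

$22,547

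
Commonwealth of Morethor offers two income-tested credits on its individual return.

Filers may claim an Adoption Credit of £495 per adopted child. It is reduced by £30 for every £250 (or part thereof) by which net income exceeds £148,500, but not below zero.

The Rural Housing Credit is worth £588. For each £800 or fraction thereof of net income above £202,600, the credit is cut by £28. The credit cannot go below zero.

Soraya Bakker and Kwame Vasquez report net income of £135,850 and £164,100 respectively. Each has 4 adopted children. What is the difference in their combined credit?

£1,890

Soraya (£135,850): Adoption Credit: base = 4 × £495 = £1,980. £135,850 is at or below the £148,500 threshold, so the full £1,980 applies. Rural Housing Credit: £135,850 is at or below the £202,600 threshold, so the full £588 applies. total £1,980 + £588 = £2,568
Kwame (£164,100): Adoption Credit: base = 4 × £495 = £1,980. income exceeds £148,500 by £15,600, which is 63 full-or-partial £250 increments; reduction = 63 × £30 = £1,890, leaving £90. Rural Housing Credit: £164,100 is at or below the £202,600 threshold, so the full £588 applies. total £90 + £588 = £678
Difference: |£2,568 − £678| = £1,890.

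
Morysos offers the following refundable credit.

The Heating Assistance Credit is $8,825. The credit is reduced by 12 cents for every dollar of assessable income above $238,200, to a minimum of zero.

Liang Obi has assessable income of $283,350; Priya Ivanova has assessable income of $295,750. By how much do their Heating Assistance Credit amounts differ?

Liang ($283,350): Heating Assistance Credit: 12% of the $45,150 excess over $238,200 is $5,418; credit = $8,825 − $5,418 = $3,407.
Priya ($295,750): Heating Assistance Credit: 12% of the $57,550 excess over $238,200 is $6,906; credit = $8,825 − $6,906 = $1,919.
Difference: |$3,407 − $1,919| = $1,488.

$1,488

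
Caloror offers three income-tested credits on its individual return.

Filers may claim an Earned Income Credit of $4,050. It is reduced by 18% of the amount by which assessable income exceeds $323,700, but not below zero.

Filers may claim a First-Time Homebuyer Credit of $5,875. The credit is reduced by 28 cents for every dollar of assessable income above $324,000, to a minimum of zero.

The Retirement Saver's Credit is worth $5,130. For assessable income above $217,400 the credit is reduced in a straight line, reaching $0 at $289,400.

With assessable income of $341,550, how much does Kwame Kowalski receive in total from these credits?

Earned Income Credit: 18% of the $17,850 excess over $323,700 is $3,213; credit = $4,050 − $3,213 = $837.
First-Time Homebuyer Credit: 28% of the $17,550 excess over $324,000 is $4,914; credit = $5,875 − $4,914 = $961.
Retirement Saver's Credit: $341,550 is at or above $289,400, so the credit is $0.
Total: $837 + $961 + $0 = $1,798.

$1,798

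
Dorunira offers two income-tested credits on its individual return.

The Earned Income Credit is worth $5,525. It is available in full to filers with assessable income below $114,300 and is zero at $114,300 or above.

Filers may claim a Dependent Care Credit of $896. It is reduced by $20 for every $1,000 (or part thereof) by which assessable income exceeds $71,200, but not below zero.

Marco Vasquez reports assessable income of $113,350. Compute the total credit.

Earned Income Credit: $113,350 is below the $114,300 cutoff, so the full $5,525 applies.
Dependent Care Credit: income exceeds $71,200 by $42,150, which is 43 full-or-partial $1,000 increments; reduction = 43 × $20 = $860, leaving $36.
Total: $5,525 + $36 = $5,561.

$5,561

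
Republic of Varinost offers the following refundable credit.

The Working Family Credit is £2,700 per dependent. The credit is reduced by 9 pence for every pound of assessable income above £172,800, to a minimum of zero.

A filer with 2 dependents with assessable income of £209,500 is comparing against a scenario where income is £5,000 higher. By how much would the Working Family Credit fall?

£450

At £209,500 — base = 2 × £2,700 = £5,400. 9% of the £36,700 excess over £172,800 is £3,303; credit = £5,400 − £3,303 = £2,097.
At £214,500 — base = 2 × £2,700 = £5,400. 9% of the £41,700 excess over £172,800 is £3,753; credit = £5,400 − £3,753 = £1,647.
Lost: £2,097 − £1,647 = £450.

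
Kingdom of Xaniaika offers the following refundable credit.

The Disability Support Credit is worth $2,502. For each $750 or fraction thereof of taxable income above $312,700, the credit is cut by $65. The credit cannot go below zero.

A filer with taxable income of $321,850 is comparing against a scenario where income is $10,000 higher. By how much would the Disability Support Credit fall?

At $321,850 — income exceeds $312,700 by $9,150, which is 13 full-or-partial $750 increments; reduction = 13 × $65 = $845, leaving $1,657.
At $331,850 — income exceeds $312,700 by $19,150, which is 26 full-or-partial $750 increments; reduction = 26 × $65 = $1,690, leaving $812.
Lost: $1,657 − $812 = $845.

$845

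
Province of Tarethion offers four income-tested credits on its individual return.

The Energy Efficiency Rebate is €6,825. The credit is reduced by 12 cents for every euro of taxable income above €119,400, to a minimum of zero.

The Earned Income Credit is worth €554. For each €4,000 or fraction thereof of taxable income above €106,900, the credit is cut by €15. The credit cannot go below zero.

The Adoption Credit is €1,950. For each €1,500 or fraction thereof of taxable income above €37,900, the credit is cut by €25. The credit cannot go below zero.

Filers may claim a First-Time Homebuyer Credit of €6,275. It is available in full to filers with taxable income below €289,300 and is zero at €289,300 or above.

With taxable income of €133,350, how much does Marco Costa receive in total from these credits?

€12,225

Energy Efficiency Rebate: 12% of the €13,950 excess over €119,400 is €1,674; credit = €6,825 − €1,674 = €5,151.
Earned Income Credit: income exceeds €106,900 by €26,450, which is 7 full-or-partial €4,000 increments; reduction = 7 × €15 = €105, leaving €449.
Adoption Credit: income exceeds €37,900 by €95,450, which is 64 full-or-partial €1,500 increments; reduction = 64 × €25 = €1,600, leaving €350.
First-Time Homebuyer Credit: €133,350 is below the €289,300 cutoff, so the full €6,275 applies.
Total: €5,151 + €449 + €350 + €6,275 = €12,225.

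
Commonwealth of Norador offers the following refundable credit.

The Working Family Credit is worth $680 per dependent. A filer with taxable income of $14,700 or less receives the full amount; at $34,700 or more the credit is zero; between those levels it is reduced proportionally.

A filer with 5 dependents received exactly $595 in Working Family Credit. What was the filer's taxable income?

$31,200

Full credit = 5 × $680 = $3,400.
$595 is 595/3,400 of the full $3,400, so 2,805/3,400 of the $20,000 range has been used: income = $14,700 + $20,000 × 2,805/3,400 = $31,200.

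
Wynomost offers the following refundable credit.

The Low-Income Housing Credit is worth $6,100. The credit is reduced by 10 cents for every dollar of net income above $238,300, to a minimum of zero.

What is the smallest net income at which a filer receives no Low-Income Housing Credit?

$299,300

The credit falls by 10% of each dollar above $238,300, so it reaches zero when the excess is $6,100 / 10% = $61,000: income = $238,300 + $61,000 = $299,300.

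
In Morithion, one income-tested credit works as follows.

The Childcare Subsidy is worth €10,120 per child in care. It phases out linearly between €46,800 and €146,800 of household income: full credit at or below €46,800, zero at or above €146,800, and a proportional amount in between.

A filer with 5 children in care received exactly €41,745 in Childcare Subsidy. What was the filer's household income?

€64,300

Full credit = 5 × €10,120 = €50,600.
€41,745 is 41,745/50,600 of the full €50,600, so 8,855/50,600 of the €100,000 range has been used: income = €46,800 + €100,000 × 8,855/50,600 = €64,300.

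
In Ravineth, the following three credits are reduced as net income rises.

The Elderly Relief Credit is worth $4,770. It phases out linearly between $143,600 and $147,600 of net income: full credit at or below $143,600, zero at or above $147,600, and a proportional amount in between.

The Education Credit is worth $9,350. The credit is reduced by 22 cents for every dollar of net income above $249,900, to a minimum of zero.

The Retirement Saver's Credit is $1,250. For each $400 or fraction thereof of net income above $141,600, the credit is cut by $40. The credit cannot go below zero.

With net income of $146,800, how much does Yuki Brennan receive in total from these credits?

Elderly Relief Credit: $146,800 is $3,200 into a $4,000 phase-out range, leaving 800/4,000 of the credit: $4,770 × 800/4,000 = $954.
Education Credit: $146,800 is at or below the $249,900 threshold, so the full $9,350 applies.
Retirement Saver's Credit: income exceeds $141,600 by $5,200, which is 13 full-or-partial $400 increments; reduction = 13 × $40 = $520, leaving $730.
Total: $954 + $9,350 + $730 = $11,034.

$11,034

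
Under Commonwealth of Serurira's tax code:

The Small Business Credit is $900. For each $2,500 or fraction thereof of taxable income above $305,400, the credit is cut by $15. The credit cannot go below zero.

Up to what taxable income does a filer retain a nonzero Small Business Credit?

After 59 increments the reduction is 59 × $15 = $885, leaving $15; one more increment wipes it out. Increment 59 ends at excess 59 × $2,500 = $147,500, so the highest qualifying income is $305,400 + $147,500 = $452,900.

$452,900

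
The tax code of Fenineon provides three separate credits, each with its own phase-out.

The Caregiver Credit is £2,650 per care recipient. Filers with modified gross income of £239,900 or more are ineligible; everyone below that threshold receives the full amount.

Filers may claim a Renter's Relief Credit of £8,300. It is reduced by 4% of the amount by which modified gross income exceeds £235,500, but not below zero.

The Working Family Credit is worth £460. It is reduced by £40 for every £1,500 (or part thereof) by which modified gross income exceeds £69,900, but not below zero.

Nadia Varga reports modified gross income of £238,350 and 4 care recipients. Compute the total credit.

Caregiver Credit: base = 4 × £2,650 = £10,600. £238,350 is below the £239,900 cutoff, so the full £10,600 applies.
Renter's Relief Credit: 4% of the £2,850 excess over £235,500 is £114; credit = £8,300 − £114 = £8,186.
Working Family Credit: income exceeds £69,900 by £168,450 → 113 increments × £40 = £4,520 ≥ base, so the credit is £0.
Total: £10,600 + £8,186 + £0 = £18,786.

£18,786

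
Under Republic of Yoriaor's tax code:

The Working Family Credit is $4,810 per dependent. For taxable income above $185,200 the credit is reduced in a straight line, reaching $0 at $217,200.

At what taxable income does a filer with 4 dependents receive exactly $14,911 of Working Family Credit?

Full credit = 4 × $4,810 = $19,240.
$14,911 is 14,911/19,240 of the full $19,240, so 4,329/19,240 of the $32,000 range has been used: income = $185,200 + $32,000 × 4,329/19,240 = $192,400.

$192,400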